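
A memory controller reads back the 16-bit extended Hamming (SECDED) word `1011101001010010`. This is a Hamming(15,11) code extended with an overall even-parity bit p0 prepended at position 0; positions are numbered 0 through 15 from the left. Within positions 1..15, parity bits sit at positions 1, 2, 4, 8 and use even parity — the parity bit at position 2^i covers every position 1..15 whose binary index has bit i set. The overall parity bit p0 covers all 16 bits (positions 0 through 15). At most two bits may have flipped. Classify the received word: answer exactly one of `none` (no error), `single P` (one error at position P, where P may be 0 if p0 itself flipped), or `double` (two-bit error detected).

double

s1: b1⊕b3⊕b5⊕b7⊕b9⊕b11⊕b13⊕b15 = 0⊕1⊕0⊕0⊕1⊕1⊕0⊕0 = 1
s2: b2⊕b3⊕b6⊕b7⊕b10⊕b11⊕b14⊕b15 = 1⊕1⊕1⊕0⊕0⊕1⊕1⊕0 = 1
s4: b4⊕b5⊕b6⊕b7⊕b12⊕b13⊕b14⊕b15 = 1⊕0⊕1⊕0⊕0⊕0⊕1⊕0 = 1
s8: b8⊕b9⊕b10⊕b11⊕b12⊕b13⊕b14⊕b15 = 0⊕1⊕0⊕1⊕0⊕0⊕1⊕0 = 1
Syndrome (s8...s1) = 1111 → position 15.
Overall parity (XOR of all 16 bits, including p0): 1⊕0⊕1⊕1⊕1⊕0⊕1⊕0⊕0⊕1⊕0⊕1⊕0⊕0⊕1⊕0 = 0
Overall=0, syndrome position=15 → double-bit error detected (uncorrectable).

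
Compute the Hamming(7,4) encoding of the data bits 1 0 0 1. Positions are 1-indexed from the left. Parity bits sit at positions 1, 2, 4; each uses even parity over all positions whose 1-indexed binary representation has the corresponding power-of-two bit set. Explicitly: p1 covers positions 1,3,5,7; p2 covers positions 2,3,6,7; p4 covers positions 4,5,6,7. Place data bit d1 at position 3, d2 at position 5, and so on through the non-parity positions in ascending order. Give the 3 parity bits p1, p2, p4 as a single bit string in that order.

Place data bits at non-power-of-two positions: b3=1, b5=0, b6=0, b7=1.
p1 = XOR of data positions {3,5,7} = 1⊕0⊕1 = 0
p2 = XOR of data positions {3,6,7} = 1⊕0⊕1 = 0
p4 = XOR of data positions {5,6,7} = 0⊕0⊕1 = 1
Parity bits p1,p2,p4 = 001

001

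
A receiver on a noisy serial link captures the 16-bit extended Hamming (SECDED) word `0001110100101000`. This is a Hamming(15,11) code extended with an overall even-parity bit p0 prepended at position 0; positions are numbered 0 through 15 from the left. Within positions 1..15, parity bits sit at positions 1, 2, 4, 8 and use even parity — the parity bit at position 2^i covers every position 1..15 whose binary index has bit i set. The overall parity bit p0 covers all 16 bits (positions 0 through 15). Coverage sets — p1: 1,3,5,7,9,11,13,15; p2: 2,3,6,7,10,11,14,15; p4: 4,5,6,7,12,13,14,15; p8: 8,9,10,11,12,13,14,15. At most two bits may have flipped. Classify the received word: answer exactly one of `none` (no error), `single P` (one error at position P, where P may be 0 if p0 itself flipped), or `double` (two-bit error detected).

double

s1: b1⊕b3⊕b5⊕b7⊕b9⊕b11⊕b13⊕b15 = 0⊕1⊕1⊕1⊕0⊕0⊕0⊕0 = 1
s2: b2⊕b3⊕b6⊕b7⊕b10⊕b11⊕b14⊕b15 = 0⊕1⊕0⊕1⊕1⊕0⊕0⊕0 = 1
s4: b4⊕b5⊕b6⊕b7⊕b12⊕b13⊕b14⊕b15 = 1⊕1⊕0⊕1⊕1⊕0⊕0⊕0 = 0
s8: b8⊕b9⊕b10⊕b11⊕b12⊕b13⊕b14⊕b15 = 0⊕0⊕1⊕0⊕1⊕0⊕0⊕0 = 0
Syndrome (s8...s1) = 0011 → position 3.
Overall parity (XOR of all 16 bits, including p0): 0⊕0⊕0⊕1⊕1⊕1⊕0⊕1⊕0⊕0⊕1⊕0⊕1⊕0⊕0⊕0 = 0
Overall=0, syndrome position=3 → double-bit error detected (uncorrectable).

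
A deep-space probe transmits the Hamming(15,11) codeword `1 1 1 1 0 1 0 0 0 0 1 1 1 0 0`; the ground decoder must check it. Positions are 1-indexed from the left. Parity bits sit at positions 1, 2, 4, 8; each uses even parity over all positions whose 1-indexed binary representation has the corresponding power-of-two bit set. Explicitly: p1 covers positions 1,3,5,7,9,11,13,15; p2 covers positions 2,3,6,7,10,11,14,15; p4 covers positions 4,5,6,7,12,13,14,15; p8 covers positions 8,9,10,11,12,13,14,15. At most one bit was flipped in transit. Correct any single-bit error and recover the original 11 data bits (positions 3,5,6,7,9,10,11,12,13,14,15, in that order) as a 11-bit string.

s1: b1⊕b3⊕b5⊕b7⊕b9⊕b11⊕b13⊕b15 = 1⊕1⊕0⊕0⊕0⊕1⊕1⊕0 = 0
s2: b2⊕b3⊕b6⊕b7⊕b10⊕b11⊕b14⊕b15 = 1⊕1⊕1⊕0⊕0⊕1⊕0⊕0 = 0
s4: b4⊕b5⊕b6⊕b7⊕b12⊕b13⊕b14⊕b15 = 1⊕0⊕1⊕0⊕1⊕1⊕0⊕0 = 0
s8: b8⊕b9⊕b10⊕b11⊕b12⊕b13⊕b14⊕b15 = 0⊕0⊕0⊕1⊕1⊕1⊕0⊕0 = 1
Syndrome (s8...s1) = 1000 → position 8.
Flip bit 8: corrected codeword = 111101010011100
Data bits at positions 3,5,6,7,9,10,11,12,13,14,15: 10100011100

10100011100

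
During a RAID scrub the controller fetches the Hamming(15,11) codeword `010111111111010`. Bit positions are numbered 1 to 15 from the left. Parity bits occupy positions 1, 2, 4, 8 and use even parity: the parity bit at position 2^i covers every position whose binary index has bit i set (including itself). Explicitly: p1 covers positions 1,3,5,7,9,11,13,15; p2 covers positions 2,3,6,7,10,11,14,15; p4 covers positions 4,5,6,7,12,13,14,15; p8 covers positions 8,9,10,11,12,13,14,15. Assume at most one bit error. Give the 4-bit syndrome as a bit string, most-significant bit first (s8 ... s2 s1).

s1: b1⊕b3⊕b5⊕b7⊕b9⊕b11⊕b13⊕b15 = 0⊕0⊕1⊕1⊕1⊕1⊕0⊕0 = 0
s2: b2⊕b3⊕b6⊕b7⊕b10⊕b11⊕b14⊕b15 = 1⊕0⊕1⊕1⊕1⊕1⊕1⊕0 = 0
s4: b4⊕b5⊕b6⊕b7⊕b12⊕b13⊕b14⊕b15 = 1⊕1⊕1⊕1⊕1⊕0⊕1⊕0 = 0
s8: b8⊕b9⊕b10⊕b11⊕b12⊕b13⊕b14⊕b15 = 1⊕1⊕1⊕1⊕1⊕0⊕1⊕0 = 0
Syndrome (s8...s1) = 0000 → position 0 (no error).

0000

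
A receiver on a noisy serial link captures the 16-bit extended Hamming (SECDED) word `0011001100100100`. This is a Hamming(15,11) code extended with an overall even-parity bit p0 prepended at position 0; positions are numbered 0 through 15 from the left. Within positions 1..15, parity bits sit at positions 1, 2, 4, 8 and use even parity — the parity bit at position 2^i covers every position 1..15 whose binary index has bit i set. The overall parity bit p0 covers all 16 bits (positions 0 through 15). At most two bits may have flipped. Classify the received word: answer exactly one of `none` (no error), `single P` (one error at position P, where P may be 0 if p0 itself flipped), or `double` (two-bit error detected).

double

s1: b1⊕b3⊕b5⊕b7⊕b9⊕b11⊕b13⊕b15 = 0⊕1⊕0⊕1⊕0⊕0⊕1⊕0 = 1
s2: b2⊕b3⊕b6⊕b7⊕b10⊕b11⊕b14⊕b15 = 1⊕1⊕1⊕1⊕1⊕0⊕0⊕0 = 1
s4: b4⊕b5⊕b6⊕b7⊕b12⊕b13⊕b14⊕b15 = 0⊕0⊕1⊕1⊕0⊕1⊕0⊕0 = 1
s8: b8⊕b9⊕b10⊕b11⊕b12⊕b13⊕b14⊕b15 = 0⊕0⊕1⊕0⊕0⊕1⊕0⊕0 = 0
Syndrome (s8...s1) = 0111 → position 7.
Overall parity (XOR of all 16 bits, including p0): 0⊕0⊕1⊕1⊕0⊕0⊕1⊕1⊕0⊕0⊕1⊕0⊕0⊕1⊕0⊕0 = 0
Overall=0, syndrome position=7 → double-bit error detected (uncorrectable).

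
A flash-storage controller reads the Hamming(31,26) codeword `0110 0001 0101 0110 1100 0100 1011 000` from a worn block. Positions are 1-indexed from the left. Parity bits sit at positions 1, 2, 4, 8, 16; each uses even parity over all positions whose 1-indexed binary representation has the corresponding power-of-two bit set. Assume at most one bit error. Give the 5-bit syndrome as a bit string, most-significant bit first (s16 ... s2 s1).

00101

s1: b1⊕b3⊕b5⊕b7⊕b9⊕b11⊕b13⊕b15⊕b17⊕b19⊕b21⊕b23⊕b25⊕b27⊕b29⊕b31 = 0⊕1⊕0⊕0⊕0⊕0⊕0⊕1⊕1⊕0⊕0⊕0⊕1⊕1⊕0⊕0 = 1
s2: b2⊕b3⊕b6⊕b7⊕b10⊕b11⊕b14⊕b15⊕b18⊕b19⊕b22⊕b23⊕b26⊕b27⊕b30⊕b31 = 1⊕1⊕0⊕0⊕1⊕0⊕1⊕1⊕1⊕0⊕1⊕0⊕0⊕1⊕0⊕0 = 0
s4: b4⊕b5⊕b6⊕b7⊕b12⊕b13⊕b14⊕b15⊕b20⊕b21⊕b22⊕b23⊕b28⊕b29⊕b30⊕b31 = 0⊕0⊕0⊕0⊕1⊕0⊕1⊕1⊕0⊕0⊕1⊕0⊕1⊕0⊕0⊕0 = 1
s8: b8⊕b9⊕b10⊕b11⊕b12⊕b13⊕b14⊕b15⊕b24⊕b25⊕b26⊕b27⊕b28⊕b29⊕b30⊕b31 = 1⊕0⊕1⊕0⊕1⊕0⊕1⊕1⊕0⊕1⊕0⊕1⊕1⊕0⊕0⊕0 = 0
s16: b16⊕b17⊕b18⊕b19⊕b20⊕b21⊕b22⊕b23⊕b24⊕b25⊕b26⊕b27⊕b28⊕b29⊕b30⊕b31 = 0⊕1⊕1⊕0⊕0⊕0⊕1⊕0⊕0⊕1⊕0⊕1⊕1⊕0⊕0⊕0 = 0
Syndrome (s16...s1) = 00101 → position 5.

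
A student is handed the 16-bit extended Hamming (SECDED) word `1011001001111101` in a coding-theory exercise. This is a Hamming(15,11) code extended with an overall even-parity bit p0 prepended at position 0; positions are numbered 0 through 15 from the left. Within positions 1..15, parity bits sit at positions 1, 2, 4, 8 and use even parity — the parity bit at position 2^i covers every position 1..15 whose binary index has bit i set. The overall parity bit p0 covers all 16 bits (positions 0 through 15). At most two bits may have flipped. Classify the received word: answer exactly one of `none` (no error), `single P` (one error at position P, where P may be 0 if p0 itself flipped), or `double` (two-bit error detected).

s1: b1⊕b3⊕b5⊕b7⊕b9⊕b11⊕b13⊕b15 = 0⊕1⊕0⊕0⊕1⊕1⊕1⊕1 = 1
s2: b2⊕b3⊕b6⊕b7⊕b10⊕b11⊕b14⊕b15 = 1⊕1⊕1⊕0⊕1⊕1⊕0⊕1 = 0
s4: b4⊕b5⊕b6⊕b7⊕b12⊕b13⊕b14⊕b15 = 0⊕0⊕1⊕0⊕1⊕1⊕0⊕1 = 0
s8: b8⊕b9⊕b10⊕b11⊕b12⊕b13⊕b14⊕b15 = 0⊕1⊕1⊕1⊕1⊕1⊕0⊕1 = 0
Syndrome (s8...s1) = 0001 → position 1.
Overall parity (XOR of all 16 bits, including p0): 1⊕0⊕1⊕1⊕0⊕0⊕1⊕0⊕0⊕1⊕1⊕1⊕1⊕1⊕0⊕1 = 0
Overall=0, syndrome position=1 → double-bit error detected (uncorrectable).

double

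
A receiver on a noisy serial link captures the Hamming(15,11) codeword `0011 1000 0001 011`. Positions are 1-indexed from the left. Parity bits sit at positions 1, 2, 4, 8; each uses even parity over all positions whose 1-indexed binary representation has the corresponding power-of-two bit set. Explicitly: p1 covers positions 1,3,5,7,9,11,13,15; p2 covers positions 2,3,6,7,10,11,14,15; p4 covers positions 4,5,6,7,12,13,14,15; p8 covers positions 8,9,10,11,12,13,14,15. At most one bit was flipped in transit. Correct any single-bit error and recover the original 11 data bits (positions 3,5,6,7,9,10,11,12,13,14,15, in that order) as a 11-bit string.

s1: b1⊕b3⊕b5⊕b7⊕b9⊕b11⊕b13⊕b15 = 0⊕1⊕1⊕0⊕0⊕0⊕0⊕1 = 1
s2: b2⊕b3⊕b6⊕b7⊕b10⊕b11⊕b14⊕b15 = 0⊕1⊕0⊕0⊕0⊕0⊕1⊕1 = 1
s4: b4⊕b5⊕b6⊕b7⊕b12⊕b13⊕b14⊕b15 = 1⊕1⊕0⊕0⊕1⊕0⊕1⊕1 = 1
s8: b8⊕b9⊕b10⊕b11⊕b12⊕b13⊕b14⊕b15 = 0⊕0⊕0⊕0⊕1⊕0⊕1⊕1 = 1
Syndrome (s8...s1) = 1111 → position 15.
Flip bit 15: corrected codeword = 001110000001010
Data bits at positions 3,5,6,7,9,10,11,12,13,14,15: 11000001010

11000001010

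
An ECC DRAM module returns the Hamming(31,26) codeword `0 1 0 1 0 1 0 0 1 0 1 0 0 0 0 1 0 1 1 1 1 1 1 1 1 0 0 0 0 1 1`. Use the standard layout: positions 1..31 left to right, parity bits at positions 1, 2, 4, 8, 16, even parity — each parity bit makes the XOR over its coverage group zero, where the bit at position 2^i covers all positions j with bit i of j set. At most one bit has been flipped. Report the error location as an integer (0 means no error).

19

s1: b1⊕b3⊕b5⊕b7⊕b9⊕b11⊕b13⊕b15⊕b17⊕b19⊕b21⊕b23⊕b25⊕b27⊕b29⊕b31 = 0⊕0⊕0⊕0⊕1⊕1⊕0⊕0⊕0⊕1⊕1⊕1⊕1⊕0⊕0⊕1 = 1
s2: b2⊕b3⊕b6⊕b7⊕b10⊕b11⊕b14⊕b15⊕b18⊕b19⊕b22⊕b23⊕b26⊕b27⊕b30⊕b31 = 1⊕0⊕1⊕0⊕0⊕1⊕0⊕0⊕1⊕1⊕1⊕1⊕0⊕0⊕1⊕1 = 1
s4: b4⊕b5⊕b6⊕b7⊕b12⊕b13⊕b14⊕b15⊕b20⊕b21⊕b22⊕b23⊕b28⊕b29⊕b30⊕b31 = 1⊕0⊕1⊕0⊕0⊕0⊕0⊕0⊕1⊕1⊕1⊕1⊕0⊕0⊕1⊕1 = 0
s8: b8⊕b9⊕b10⊕b11⊕b12⊕b13⊕b14⊕b15⊕b24⊕b25⊕b26⊕b27⊕b28⊕b29⊕b30⊕b31 = 0⊕1⊕0⊕1⊕0⊕0⊕0⊕0⊕1⊕1⊕0⊕0⊕0⊕0⊕1⊕1 = 0
s16: b16⊕b17⊕b18⊕b19⊕b20⊕b21⊕b22⊕b23⊕b24⊕b25⊕b26⊕b27⊕b28⊕b29⊕b30⊕b31 = 1⊕0⊕1⊕1⊕1⊕1⊕1⊕1⊕1⊕1⊕0⊕0⊕0⊕0⊕1⊕1 = 1
Syndrome (s16...s1) = 10011 → position 19.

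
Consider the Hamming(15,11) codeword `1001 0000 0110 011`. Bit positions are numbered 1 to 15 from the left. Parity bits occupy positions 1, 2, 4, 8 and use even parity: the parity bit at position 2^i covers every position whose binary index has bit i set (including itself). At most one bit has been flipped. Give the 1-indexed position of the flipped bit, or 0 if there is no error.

s1: b1⊕b3⊕b5⊕b7⊕b9⊕b11⊕b13⊕b15 = 1⊕0⊕0⊕0⊕0⊕1⊕0⊕1 = 1
s2: b2⊕b3⊕b6⊕b7⊕b10⊕b11⊕b14⊕b15 = 0⊕0⊕0⊕0⊕1⊕1⊕1⊕1 = 0
s4: b4⊕b5⊕b6⊕b7⊕b12⊕b13⊕b14⊕b15 = 1⊕0⊕0⊕0⊕0⊕0⊕1⊕1 = 1
s8: b8⊕b9⊕b10⊕b11⊕b12⊕b13⊕b14⊕b15 = 0⊕0⊕1⊕1⊕0⊕0⊕1⊕1 = 0
Syndrome (s8...s1) = 0101 → position 5.

5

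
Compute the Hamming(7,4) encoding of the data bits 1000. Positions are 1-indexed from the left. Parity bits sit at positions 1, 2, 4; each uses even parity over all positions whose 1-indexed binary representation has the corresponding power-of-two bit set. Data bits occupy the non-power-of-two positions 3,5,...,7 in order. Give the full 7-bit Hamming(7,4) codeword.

Place data bits at non-power-of-two positions: b3=1, b5=0, b6=0, b7=0.
p1 = XOR of data positions {3,5,7} = 1⊕0⊕0 = 1
p2 = XOR of data positions {3,6,7} = 1⊕0⊕0 = 1
p4 = XOR of data positions {5,6,7} = 0⊕0⊕0 = 0
Codeword b1..b7 = 1110000

1110000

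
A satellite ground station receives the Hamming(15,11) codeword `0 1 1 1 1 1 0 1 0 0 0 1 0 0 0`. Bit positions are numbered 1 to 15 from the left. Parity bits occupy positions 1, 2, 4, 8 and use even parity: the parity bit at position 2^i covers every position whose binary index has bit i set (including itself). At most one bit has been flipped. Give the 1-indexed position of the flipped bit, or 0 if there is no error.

s1: b1⊕b3⊕b5⊕b7⊕b9⊕b11⊕b13⊕b15 = 0⊕1⊕1⊕0⊕0⊕0⊕0⊕0 = 0
s2: b2⊕b3⊕b6⊕b7⊕b10⊕b11⊕b14⊕b15 = 1⊕1⊕1⊕0⊕0⊕0⊕0⊕0 = 1
s4: b4⊕b5⊕b6⊕b7⊕b12⊕b13⊕b14⊕b15 = 1⊕1⊕1⊕0⊕1⊕0⊕0⊕0 = 0
s8: b8⊕b9⊕b10⊕b11⊕b12⊕b13⊕b14⊕b15 = 1⊕0⊕0⊕0⊕1⊕0⊕0⊕0 = 0
Syndrome (s8...s1) = 0010 → position 2.

2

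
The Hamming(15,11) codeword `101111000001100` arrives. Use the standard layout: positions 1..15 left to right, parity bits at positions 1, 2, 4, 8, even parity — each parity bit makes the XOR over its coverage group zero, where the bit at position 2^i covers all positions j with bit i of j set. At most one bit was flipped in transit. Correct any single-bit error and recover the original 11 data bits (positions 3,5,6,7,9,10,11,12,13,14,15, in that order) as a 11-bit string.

11100001100

s1: b1⊕b3⊕b5⊕b7⊕b9⊕b11⊕b13⊕b15 = 1⊕1⊕1⊕0⊕0⊕0⊕1⊕0 = 0
s2: b2⊕b3⊕b6⊕b7⊕b10⊕b11⊕b14⊕b15 = 0⊕1⊕1⊕0⊕0⊕0⊕0⊕0 = 0
s4: b4⊕b5⊕b6⊕b7⊕b12⊕b13⊕b14⊕b15 = 1⊕1⊕1⊕0⊕1⊕1⊕0⊕0 = 1
s8: b8⊕b9⊕b10⊕b11⊕b12⊕b13⊕b14⊕b15 = 0⊕0⊕0⊕0⊕1⊕1⊕0⊕0 = 0
Syndrome (s8...s1) = 0100 → position 4.
Flip bit 4: corrected codeword = 101011000001100
Data bits at positions 3,5,6,7,9,10,11,12,13,14,15: 11100001100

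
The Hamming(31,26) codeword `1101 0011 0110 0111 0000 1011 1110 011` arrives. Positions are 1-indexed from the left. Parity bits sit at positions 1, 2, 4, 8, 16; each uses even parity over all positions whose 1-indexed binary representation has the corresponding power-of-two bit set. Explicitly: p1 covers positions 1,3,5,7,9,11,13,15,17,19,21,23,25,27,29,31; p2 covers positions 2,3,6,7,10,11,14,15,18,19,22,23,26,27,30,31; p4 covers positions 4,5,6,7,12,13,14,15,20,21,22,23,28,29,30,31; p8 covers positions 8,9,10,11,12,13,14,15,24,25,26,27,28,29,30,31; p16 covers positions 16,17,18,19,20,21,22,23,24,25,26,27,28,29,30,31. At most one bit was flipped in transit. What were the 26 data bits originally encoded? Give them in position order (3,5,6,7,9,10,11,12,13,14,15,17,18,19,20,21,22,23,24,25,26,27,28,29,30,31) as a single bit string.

00010110011000010111100011

s1: b1⊕b3⊕b5⊕b7⊕b9⊕b11⊕b13⊕b15⊕b17⊕b19⊕b21⊕b23⊕b25⊕b27⊕b29⊕b31 = 1⊕0⊕0⊕1⊕0⊕1⊕0⊕1⊕0⊕0⊕1⊕1⊕1⊕1⊕0⊕1 = 1
s2: b2⊕b3⊕b6⊕b7⊕b10⊕b11⊕b14⊕b15⊕b18⊕b19⊕b22⊕b23⊕b26⊕b27⊕b30⊕b31 = 1⊕0⊕0⊕1⊕1⊕1⊕1⊕1⊕0⊕0⊕0⊕1⊕1⊕1⊕1⊕1 = 1
s4: b4⊕b5⊕b6⊕b7⊕b12⊕b13⊕b14⊕b15⊕b20⊕b21⊕b22⊕b23⊕b28⊕b29⊕b30⊕b31 = 1⊕0⊕0⊕1⊕0⊕0⊕1⊕1⊕0⊕1⊕0⊕1⊕0⊕0⊕1⊕1 = 0
s8: b8⊕b9⊕b10⊕b11⊕b12⊕b13⊕b14⊕b15⊕b24⊕b25⊕b26⊕b27⊕b28⊕b29⊕b30⊕b31 = 1⊕0⊕1⊕1⊕0⊕0⊕1⊕1⊕1⊕1⊕1⊕1⊕0⊕0⊕1⊕1 = 1
s16: b16⊕b17⊕b18⊕b19⊕b20⊕b21⊕b22⊕b23⊕b24⊕b25⊕b26⊕b27⊕b28⊕b29⊕b30⊕b31 = 1⊕0⊕0⊕0⊕0⊕1⊕0⊕1⊕1⊕1⊕1⊕1⊕0⊕0⊕1⊕1 = 1
Syndrome (s16...s1) = 11011 → position 27.
Flip bit 27: corrected codeword = 1101001101100111000010111100011
Data bits at positions 3,5,6,7,9,10,11,12,13,14,15,17,18,19,20,21,22,23,24,25,26,27,28,29,30,31: 00010110011000010111100011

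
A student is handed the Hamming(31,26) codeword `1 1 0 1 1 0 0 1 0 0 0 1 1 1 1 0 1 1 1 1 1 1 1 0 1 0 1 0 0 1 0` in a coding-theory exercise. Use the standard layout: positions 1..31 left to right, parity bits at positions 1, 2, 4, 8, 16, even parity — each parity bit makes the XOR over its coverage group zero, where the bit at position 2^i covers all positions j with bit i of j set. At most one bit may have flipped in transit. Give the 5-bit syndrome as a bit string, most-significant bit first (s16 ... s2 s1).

00110

s1: b1⊕b3⊕b5⊕b7⊕b9⊕b11⊕b13⊕b15⊕b17⊕b19⊕b21⊕b23⊕b25⊕b27⊕b29⊕b31 = 1⊕0⊕1⊕0⊕0⊕0⊕1⊕1⊕1⊕1⊕1⊕1⊕1⊕1⊕0⊕0 = 0
s2: b2⊕b3⊕b6⊕b7⊕b10⊕b11⊕b14⊕b15⊕b18⊕b19⊕b22⊕b23⊕b26⊕b27⊕b30⊕b31 = 1⊕0⊕0⊕0⊕0⊕0⊕1⊕1⊕1⊕1⊕1⊕1⊕0⊕1⊕1⊕0 = 1
s4: b4⊕b5⊕b6⊕b7⊕b12⊕b13⊕b14⊕b15⊕b20⊕b21⊕b22⊕b23⊕b28⊕b29⊕b30⊕b31 = 1⊕1⊕0⊕0⊕1⊕1⊕1⊕1⊕1⊕1⊕1⊕1⊕0⊕0⊕1⊕0 = 1
s8: b8⊕b9⊕b10⊕b11⊕b12⊕b13⊕b14⊕b15⊕b24⊕b25⊕b26⊕b27⊕b28⊕b29⊕b30⊕b31 = 1⊕0⊕0⊕0⊕1⊕1⊕1⊕1⊕0⊕1⊕0⊕1⊕0⊕0⊕1⊕0 = 0
s16: b16⊕b17⊕b18⊕b19⊕b20⊕b21⊕b22⊕b23⊕b24⊕b25⊕b26⊕b27⊕b28⊕b29⊕b30⊕b31 = 0⊕1⊕1⊕1⊕1⊕1⊕1⊕1⊕0⊕1⊕0⊕1⊕0⊕0⊕1⊕0 = 0
Syndrome (s16...s1) = 00110 → position 6.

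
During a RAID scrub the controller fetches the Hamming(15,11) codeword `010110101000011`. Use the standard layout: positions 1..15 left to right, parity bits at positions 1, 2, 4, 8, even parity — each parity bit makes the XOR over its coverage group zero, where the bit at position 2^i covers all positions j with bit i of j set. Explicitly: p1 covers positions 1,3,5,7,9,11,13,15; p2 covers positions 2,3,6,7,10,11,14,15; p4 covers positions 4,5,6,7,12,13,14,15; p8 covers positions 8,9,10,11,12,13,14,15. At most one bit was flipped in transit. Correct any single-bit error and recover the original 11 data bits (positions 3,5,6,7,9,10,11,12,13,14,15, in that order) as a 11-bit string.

01011001011

s1: b1⊕b3⊕b5⊕b7⊕b9⊕b11⊕b13⊕b15 = 0⊕0⊕1⊕1⊕1⊕0⊕0⊕1 = 0
s2: b2⊕b3⊕b6⊕b7⊕b10⊕b11⊕b14⊕b15 = 1⊕0⊕0⊕1⊕0⊕0⊕1⊕1 = 0
s4: b4⊕b5⊕b6⊕b7⊕b12⊕b13⊕b14⊕b15 = 1⊕1⊕0⊕1⊕0⊕0⊕1⊕1 = 1
s8: b8⊕b9⊕b10⊕b11⊕b12⊕b13⊕b14⊕b15 = 0⊕1⊕0⊕0⊕0⊕0⊕1⊕1 = 1
Syndrome (s8...s1) = 1100 → position 12.
Flip bit 12: corrected codeword = 010110101001011
Data bits at positions 3,5,6,7,9,10,11,12,13,14,15: 01011001011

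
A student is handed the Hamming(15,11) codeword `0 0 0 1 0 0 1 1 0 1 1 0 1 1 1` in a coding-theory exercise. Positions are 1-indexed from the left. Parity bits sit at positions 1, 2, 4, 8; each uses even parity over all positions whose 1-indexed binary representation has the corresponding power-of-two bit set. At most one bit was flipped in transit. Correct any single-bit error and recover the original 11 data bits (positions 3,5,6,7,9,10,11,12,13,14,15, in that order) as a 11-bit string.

00110110111

s1: b1⊕b3⊕b5⊕b7⊕b9⊕b11⊕b13⊕b15 = 0⊕0⊕0⊕1⊕0⊕1⊕1⊕1 = 0
s2: b2⊕b3⊕b6⊕b7⊕b10⊕b11⊕b14⊕b15 = 0⊕0⊕0⊕1⊕1⊕1⊕1⊕1 = 1
s4: b4⊕b5⊕b6⊕b7⊕b12⊕b13⊕b14⊕b15 = 1⊕0⊕0⊕1⊕0⊕1⊕1⊕1 = 1
s8: b8⊕b9⊕b10⊕b11⊕b12⊕b13⊕b14⊕b15 = 1⊕0⊕1⊕1⊕0⊕1⊕1⊕1 = 0
Syndrome (s8...s1) = 0110 → position 6.
Flip bit 6: corrected codeword = 000101110110111
Data bits at positions 3,5,6,7,9,10,11,12,13,14,15: 00110110111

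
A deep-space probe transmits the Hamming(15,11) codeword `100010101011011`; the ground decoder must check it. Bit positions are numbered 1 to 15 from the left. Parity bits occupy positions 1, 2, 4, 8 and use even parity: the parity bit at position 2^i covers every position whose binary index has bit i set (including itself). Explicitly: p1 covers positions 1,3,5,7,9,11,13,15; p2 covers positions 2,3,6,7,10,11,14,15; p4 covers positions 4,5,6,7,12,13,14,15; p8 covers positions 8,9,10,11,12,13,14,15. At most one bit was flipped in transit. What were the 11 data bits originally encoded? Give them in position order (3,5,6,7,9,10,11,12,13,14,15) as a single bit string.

01011010011

s1: b1⊕b3⊕b5⊕b7⊕b9⊕b11⊕b13⊕b15 = 1⊕0⊕1⊕1⊕1⊕1⊕0⊕1 = 0
s2: b2⊕b3⊕b6⊕b7⊕b10⊕b11⊕b14⊕b15 = 0⊕0⊕0⊕1⊕0⊕1⊕1⊕1 = 0
s4: b4⊕b5⊕b6⊕b7⊕b12⊕b13⊕b14⊕b15 = 0⊕1⊕0⊕1⊕1⊕0⊕1⊕1 = 1
s8: b8⊕b9⊕b10⊕b11⊕b12⊕b13⊕b14⊕b15 = 0⊕1⊕0⊕1⊕1⊕0⊕1⊕1 = 1
Syndrome (s8...s1) = 1100 → position 12.
Flip bit 12: corrected codeword = 100010101010011
Data bits at positions 3,5,6,7,9,10,11,12,13,14,15: 01011010011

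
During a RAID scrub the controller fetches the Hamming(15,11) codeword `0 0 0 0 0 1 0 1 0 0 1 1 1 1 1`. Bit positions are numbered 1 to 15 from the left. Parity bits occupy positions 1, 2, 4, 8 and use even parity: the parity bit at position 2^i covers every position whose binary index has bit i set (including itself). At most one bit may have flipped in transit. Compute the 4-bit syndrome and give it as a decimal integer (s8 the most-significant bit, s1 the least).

5

s1: b1⊕b3⊕b5⊕b7⊕b9⊕b11⊕b13⊕b15 = 0⊕0⊕0⊕0⊕0⊕1⊕1⊕1 = 1
s2: b2⊕b3⊕b6⊕b7⊕b10⊕b11⊕b14⊕b15 = 0⊕0⊕1⊕0⊕0⊕1⊕1⊕1 = 0
s4: b4⊕b5⊕b6⊕b7⊕b12⊕b13⊕b14⊕b15 = 0⊕0⊕1⊕0⊕1⊕1⊕1⊕1 = 1
s8: b8⊕b9⊕b10⊕b11⊕b12⊕b13⊕b14⊕b15 = 1⊕0⊕0⊕1⊕1⊕1⊕1⊕1 = 0
Syndrome (s8...s1) = 0101 → position 5.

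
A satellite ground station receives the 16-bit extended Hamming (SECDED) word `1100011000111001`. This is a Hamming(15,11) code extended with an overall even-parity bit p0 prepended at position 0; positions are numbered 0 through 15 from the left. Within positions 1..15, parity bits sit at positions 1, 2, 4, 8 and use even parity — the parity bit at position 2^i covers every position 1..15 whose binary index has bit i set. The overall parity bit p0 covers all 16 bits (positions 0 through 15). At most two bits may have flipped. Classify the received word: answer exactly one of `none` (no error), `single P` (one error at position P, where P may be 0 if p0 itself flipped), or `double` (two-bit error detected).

s1: b1⊕b3⊕b5⊕b7⊕b9⊕b11⊕b13⊕b15 = 1⊕0⊕1⊕0⊕0⊕1⊕0⊕1 = 0
s2: b2⊕b3⊕b6⊕b7⊕b10⊕b11⊕b14⊕b15 = 0⊕0⊕1⊕0⊕1⊕1⊕0⊕1 = 0
s4: b4⊕b5⊕b6⊕b7⊕b12⊕b13⊕b14⊕b15 = 0⊕1⊕1⊕0⊕1⊕0⊕0⊕1 = 0
s8: b8⊕b9⊕b10⊕b11⊕b12⊕b13⊕b14⊕b15 = 0⊕0⊕1⊕1⊕1⊕0⊕0⊕1 = 0
Syndrome (s8...s1) = 0000 → position 0 (no error).
Overall parity (XOR of all 16 bits, including p0): 1⊕1⊕0⊕0⊕0⊕1⊕1⊕0⊕0⊕0⊕1⊕1⊕1⊕0⊕0⊕1 = 0
Overall=0, syndrome position=0 → no error.

none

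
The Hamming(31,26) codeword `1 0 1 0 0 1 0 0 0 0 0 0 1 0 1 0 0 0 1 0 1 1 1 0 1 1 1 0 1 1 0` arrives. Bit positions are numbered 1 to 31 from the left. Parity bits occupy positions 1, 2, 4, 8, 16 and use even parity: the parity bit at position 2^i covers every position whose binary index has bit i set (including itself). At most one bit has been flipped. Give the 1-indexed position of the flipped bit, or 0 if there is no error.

s1: b1⊕b3⊕b5⊕b7⊕b9⊕b11⊕b13⊕b15⊕b17⊕b19⊕b21⊕b23⊕b25⊕b27⊕b29⊕b31 = 1⊕1⊕0⊕0⊕0⊕0⊕1⊕1⊕0⊕1⊕1⊕1⊕1⊕1⊕1⊕0 = 0
s2: b2⊕b3⊕b6⊕b7⊕b10⊕b11⊕b14⊕b15⊕b18⊕b19⊕b22⊕b23⊕b26⊕b27⊕b30⊕b31 = 0⊕1⊕1⊕0⊕0⊕0⊕0⊕1⊕0⊕1⊕1⊕1⊕1⊕1⊕1⊕0 = 1
s4: b4⊕b5⊕b6⊕b7⊕b12⊕b13⊕b14⊕b15⊕b20⊕b21⊕b22⊕b23⊕b28⊕b29⊕b30⊕b31 = 0⊕0⊕1⊕0⊕0⊕1⊕0⊕1⊕0⊕1⊕1⊕1⊕0⊕1⊕1⊕0 = 0
s8: b8⊕b9⊕b10⊕b11⊕b12⊕b13⊕b14⊕b15⊕b24⊕b25⊕b26⊕b27⊕b28⊕b29⊕b30⊕b31 = 0⊕0⊕0⊕0⊕0⊕1⊕0⊕1⊕0⊕1⊕1⊕1⊕0⊕1⊕1⊕0 = 1
s16: b16⊕b17⊕b18⊕b19⊕b20⊕b21⊕b22⊕b23⊕b24⊕b25⊕b26⊕b27⊕b28⊕b29⊕b30⊕b31 = 0⊕0⊕0⊕1⊕0⊕1⊕1⊕1⊕0⊕1⊕1⊕1⊕0⊕1⊕1⊕0 = 1
Syndrome (s16...s1) = 11010 → position 26.

26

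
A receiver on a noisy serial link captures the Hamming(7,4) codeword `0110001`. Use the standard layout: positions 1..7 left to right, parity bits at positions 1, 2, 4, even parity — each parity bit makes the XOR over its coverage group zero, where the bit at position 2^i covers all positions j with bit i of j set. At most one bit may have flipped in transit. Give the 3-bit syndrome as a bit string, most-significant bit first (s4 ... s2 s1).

s1: b1⊕b3⊕b5⊕b7 = 0⊕1⊕0⊕1 = 0
s2: b2⊕b3⊕b6⊕b7 = 1⊕1⊕0⊕1 = 1
s4: b4⊕b5⊕b6⊕b7 = 0⊕0⊕0⊕1 = 1
Syndrome (s4...s1) = 110 → position 6.

110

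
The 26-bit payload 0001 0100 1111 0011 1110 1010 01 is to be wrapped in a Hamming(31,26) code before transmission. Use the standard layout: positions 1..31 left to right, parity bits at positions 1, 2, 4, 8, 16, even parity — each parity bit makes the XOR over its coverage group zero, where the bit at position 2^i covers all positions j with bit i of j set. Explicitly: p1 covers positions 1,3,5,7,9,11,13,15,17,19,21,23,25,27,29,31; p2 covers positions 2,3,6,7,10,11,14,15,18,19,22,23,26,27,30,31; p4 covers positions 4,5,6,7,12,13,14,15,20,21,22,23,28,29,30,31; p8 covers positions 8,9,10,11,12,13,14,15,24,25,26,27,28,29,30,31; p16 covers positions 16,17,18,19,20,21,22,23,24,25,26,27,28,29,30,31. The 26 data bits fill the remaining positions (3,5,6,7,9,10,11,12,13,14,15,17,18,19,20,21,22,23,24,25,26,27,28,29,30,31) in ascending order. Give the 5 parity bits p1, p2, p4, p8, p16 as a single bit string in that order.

10001

Place data bits at non-power-of-two positions: b3=0, b5=0, b6=0, b7=1, b9=0, b10=1, b11=0, b12=0, b13=1, b14=1, b15=1, b17=1, b18=0, b19=0, b20=1, b21=1, b22=1, b23=1, b24=1, b25=0, b26=1, b27=0, b28=1, b29=0, b30=0, b31=1.
p1 = XOR of data positions {3,5,7,9,11,13,15,17,19,21,23,25,27,29,31} = 0⊕0⊕1⊕0⊕0⊕1⊕1⊕1⊕0⊕1⊕1⊕0⊕0⊕0⊕1 = 1
p2 = XOR of data positions {3,6,7,10,11,14,15,18,19,22,23,26,27,30,31} = 0⊕0⊕1⊕1⊕0⊕1⊕1⊕0⊕0⊕1⊕1⊕1⊕0⊕0⊕1 = 0
p4 = XOR of data positions {5,6,7,12,13,14,15,20,21,22,23,28,29,30,31} = 0⊕0⊕1⊕0⊕1⊕1⊕1⊕1⊕1⊕1⊕1⊕1⊕0⊕0⊕1 = 0
p8 = XOR of data positions {9,10,11,12,13,14,15,24,25,26,27,28,29,30,31} = 0⊕1⊕0⊕0⊕1⊕1⊕1⊕1⊕0⊕1⊕0⊕1⊕0⊕0⊕1 = 0
p16 = XOR of data positions {17,18,19,20,21,22,23,24,25,26,27,28,29,30,31} = 1⊕0⊕0⊕1⊕1⊕1⊕1⊕1⊕0⊕1⊕0⊕1⊕0⊕0⊕1 = 1
Parity bits p1,p2,p4,p8,p16 = 10001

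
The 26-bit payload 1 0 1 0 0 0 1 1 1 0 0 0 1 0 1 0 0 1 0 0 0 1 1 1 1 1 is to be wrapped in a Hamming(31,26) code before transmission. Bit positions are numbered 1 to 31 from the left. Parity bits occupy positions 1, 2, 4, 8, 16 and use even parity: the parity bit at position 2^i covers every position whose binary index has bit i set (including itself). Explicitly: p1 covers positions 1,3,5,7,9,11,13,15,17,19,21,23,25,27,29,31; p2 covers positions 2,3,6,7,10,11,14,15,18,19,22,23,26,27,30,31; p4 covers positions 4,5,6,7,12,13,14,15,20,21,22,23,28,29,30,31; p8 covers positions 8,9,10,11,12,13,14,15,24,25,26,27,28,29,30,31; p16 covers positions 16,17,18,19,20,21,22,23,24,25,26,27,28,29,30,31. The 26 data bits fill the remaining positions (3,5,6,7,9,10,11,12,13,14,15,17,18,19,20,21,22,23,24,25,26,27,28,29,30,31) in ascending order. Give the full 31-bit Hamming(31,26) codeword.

Place data bits at non-power-of-two positions: b3=1, b5=0, b6=1, b7=0, b9=0, b10=0, b11=1, b12=1, b13=1, b14=0, b15=0, b17=0, b18=1, b19=0, b20=1, b21=0, b22=0, b23=1, b24=0, b25=0, b26=0, b27=1, b28=1, b29=1, b30=1, b31=1.
p1 = XOR of data positions {3,5,7,9,11,13,15,17,19,21,23,25,27,29,31} = 1⊕0⊕0⊕0⊕1⊕1⊕0⊕0⊕0⊕0⊕1⊕0⊕1⊕1⊕1 = 1
p2 = XOR of data positions {3,6,7,10,11,14,15,18,19,22,23,26,27,30,31} = 1⊕1⊕0⊕0⊕1⊕0⊕0⊕1⊕0⊕0⊕1⊕0⊕1⊕1⊕1 = 0
p4 = XOR of data positions {5,6,7,12,13,14,15,20,21,22,23,28,29,30,31} = 0⊕1⊕0⊕1⊕1⊕0⊕0⊕1⊕0⊕0⊕1⊕1⊕1⊕1⊕1 = 1
p8 = XOR of data positions {9,10,11,12,13,14,15,24,25,26,27,28,29,30,31} = 0⊕0⊕1⊕1⊕1⊕0⊕0⊕0⊕0⊕0⊕1⊕1⊕1⊕1⊕1 = 0
p16 = XOR of data positions {17,18,19,20,21,22,23,24,25,26,27,28,29,30,31} = 0⊕1⊕0⊕1⊕0⊕0⊕1⊕0⊕0⊕0⊕1⊕1⊕1⊕1⊕1 = 0
Codeword b1..b31 = 1011010000111000010100100011111

1011010000111000010100100011111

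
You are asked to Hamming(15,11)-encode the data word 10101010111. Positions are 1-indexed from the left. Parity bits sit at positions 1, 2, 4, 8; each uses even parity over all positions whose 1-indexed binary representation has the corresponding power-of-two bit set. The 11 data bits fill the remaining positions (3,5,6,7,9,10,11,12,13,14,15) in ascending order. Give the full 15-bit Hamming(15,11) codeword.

Place data bits at non-power-of-two positions: b3=1, b5=0, b6=1, b7=0, b9=1, b10=0, b11=1, b12=0, b13=1, b14=1, b15=1.
p1 = XOR of data positions {3,5,7,9,11,13,15} = 1⊕0⊕0⊕1⊕1⊕1⊕1 = 1
p2 = XOR of data positions {3,6,7,10,11,14,15} = 1⊕1⊕0⊕0⊕1⊕1⊕1 = 1
p4 = XOR of data positions {5,6,7,12,13,14,15} = 0⊕1⊕0⊕0⊕1⊕1⊕1 = 0
p8 = XOR of data positions {9,10,11,12,13,14,15} = 1⊕0⊕1⊕0⊕1⊕1⊕1 = 1
Codeword b1..b15 = 111001011010111

111001011010111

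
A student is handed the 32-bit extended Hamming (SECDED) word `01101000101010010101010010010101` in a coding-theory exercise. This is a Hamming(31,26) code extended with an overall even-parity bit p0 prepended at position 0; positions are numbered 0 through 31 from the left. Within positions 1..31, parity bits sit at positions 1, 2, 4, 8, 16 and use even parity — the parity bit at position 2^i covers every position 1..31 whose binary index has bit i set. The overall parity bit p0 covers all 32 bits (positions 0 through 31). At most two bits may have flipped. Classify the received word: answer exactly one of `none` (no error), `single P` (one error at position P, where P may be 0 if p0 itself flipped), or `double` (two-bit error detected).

double

s1: b1⊕b3⊕b5⊕b7⊕b9⊕b11⊕b13⊕b15⊕b17⊕b19⊕b21⊕b23⊕b25⊕b27⊕b29⊕b31 = 1⊕0⊕0⊕0⊕0⊕0⊕0⊕1⊕1⊕1⊕1⊕0⊕0⊕1⊕1⊕1 = 0
s2: b2⊕b3⊕b6⊕b7⊕b10⊕b11⊕b14⊕b15⊕b18⊕b19⊕b22⊕b23⊕b26⊕b27⊕b30⊕b31 = 1⊕0⊕0⊕0⊕1⊕0⊕0⊕1⊕0⊕1⊕0⊕0⊕0⊕1⊕0⊕1 = 0
s4: b4⊕b5⊕b6⊕b7⊕b12⊕b13⊕b14⊕b15⊕b20⊕b21⊕b22⊕b23⊕b28⊕b29⊕b30⊕b31 = 1⊕0⊕0⊕0⊕1⊕0⊕0⊕1⊕0⊕1⊕0⊕0⊕0⊕1⊕0⊕1 = 0
s8: b8⊕b9⊕b10⊕b11⊕b12⊕b13⊕b14⊕b15⊕b24⊕b25⊕b26⊕b27⊕b28⊕b29⊕b30⊕b31 = 1⊕0⊕1⊕0⊕1⊕0⊕0⊕1⊕1⊕0⊕0⊕1⊕0⊕1⊕0⊕1 = 0
s16: b16⊕b17⊕b18⊕b19⊕b20⊕b21⊕b22⊕b23⊕b24⊕b25⊕b26⊕b27⊕b28⊕b29⊕b30⊕b31 = 0⊕1⊕0⊕1⊕0⊕1⊕0⊕0⊕1⊕0⊕0⊕1⊕0⊕1⊕0⊕1 = 1
Syndrome (s16...s1) = 10000 → position 16.
Overall parity (XOR of all 32 bits, including p0): 0⊕1⊕1⊕0⊕1⊕0⊕0⊕0⊕1⊕0⊕1⊕0⊕1⊕0⊕0⊕1⊕0⊕1⊕0⊕1⊕0⊕1⊕0⊕0⊕1⊕0⊕0⊕1⊕0⊕1⊕0⊕1 = 0
Overall=0, syndrome position=16 → double-bit error detected (uncorrectable).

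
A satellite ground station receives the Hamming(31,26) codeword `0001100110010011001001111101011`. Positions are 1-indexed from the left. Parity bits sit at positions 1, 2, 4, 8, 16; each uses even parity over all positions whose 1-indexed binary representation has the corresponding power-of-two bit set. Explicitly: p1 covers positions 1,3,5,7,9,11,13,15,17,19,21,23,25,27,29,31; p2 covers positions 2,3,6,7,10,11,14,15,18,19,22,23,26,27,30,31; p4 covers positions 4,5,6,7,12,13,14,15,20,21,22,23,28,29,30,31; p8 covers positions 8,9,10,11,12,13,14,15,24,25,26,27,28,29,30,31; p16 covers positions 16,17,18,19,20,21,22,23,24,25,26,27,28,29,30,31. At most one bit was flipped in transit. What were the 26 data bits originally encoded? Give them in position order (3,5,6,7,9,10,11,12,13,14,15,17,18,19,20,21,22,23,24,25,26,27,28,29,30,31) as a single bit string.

s1: b1⊕b3⊕b5⊕b7⊕b9⊕b11⊕b13⊕b15⊕b17⊕b19⊕b21⊕b23⊕b25⊕b27⊕b29⊕b31 = 0⊕0⊕1⊕0⊕1⊕0⊕0⊕1⊕0⊕1⊕0⊕1⊕1⊕0⊕0⊕1 = 1
s2: b2⊕b3⊕b6⊕b7⊕b10⊕b11⊕b14⊕b15⊕b18⊕b19⊕b22⊕b23⊕b26⊕b27⊕b30⊕b31 = 0⊕0⊕0⊕0⊕0⊕0⊕0⊕1⊕0⊕1⊕1⊕1⊕1⊕0⊕1⊕1 = 1
s4: b4⊕b5⊕b6⊕b7⊕b12⊕b13⊕b14⊕b15⊕b20⊕b21⊕b22⊕b23⊕b28⊕b29⊕b30⊕b31 = 1⊕1⊕0⊕0⊕1⊕0⊕0⊕1⊕0⊕0⊕1⊕1⊕1⊕0⊕1⊕1 = 1
s8: b8⊕b9⊕b10⊕b11⊕b12⊕b13⊕b14⊕b15⊕b24⊕b25⊕b26⊕b27⊕b28⊕b29⊕b30⊕b31 = 1⊕1⊕0⊕0⊕1⊕0⊕0⊕1⊕1⊕1⊕1⊕0⊕1⊕0⊕1⊕1 = 0
s16: b16⊕b17⊕b18⊕b19⊕b20⊕b21⊕b22⊕b23⊕b24⊕b25⊕b26⊕b27⊕b28⊕b29⊕b30⊕b31 = 1⊕0⊕0⊕1⊕0⊕0⊕1⊕1⊕1⊕1⊕1⊕0⊕1⊕0⊕1⊕1 = 0
Syndrome (s16...s1) = 00111 → position 7.
Flip bit 7: corrected codeword = 0001101110010011001001111101011
Data bits at positions 3,5,6,7,9,10,11,12,13,14,15,17,18,19,20,21,22,23,24,25,26,27,28,29,30,31: 01011001001001001111101011

01011001001001001111101011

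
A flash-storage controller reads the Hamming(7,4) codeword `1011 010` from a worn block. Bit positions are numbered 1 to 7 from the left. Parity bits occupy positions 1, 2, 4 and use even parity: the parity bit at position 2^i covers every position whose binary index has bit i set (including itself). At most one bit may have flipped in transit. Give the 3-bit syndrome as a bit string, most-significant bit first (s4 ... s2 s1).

s1: b1⊕b3⊕b5⊕b7 = 1⊕1⊕0⊕0 = 0
s2: b2⊕b3⊕b6⊕b7 = 0⊕1⊕1⊕0 = 0
s4: b4⊕b5⊕b6⊕b7 = 1⊕0⊕1⊕0 = 0
Syndrome (s4...s1) = 000 → position 0 (no error).

000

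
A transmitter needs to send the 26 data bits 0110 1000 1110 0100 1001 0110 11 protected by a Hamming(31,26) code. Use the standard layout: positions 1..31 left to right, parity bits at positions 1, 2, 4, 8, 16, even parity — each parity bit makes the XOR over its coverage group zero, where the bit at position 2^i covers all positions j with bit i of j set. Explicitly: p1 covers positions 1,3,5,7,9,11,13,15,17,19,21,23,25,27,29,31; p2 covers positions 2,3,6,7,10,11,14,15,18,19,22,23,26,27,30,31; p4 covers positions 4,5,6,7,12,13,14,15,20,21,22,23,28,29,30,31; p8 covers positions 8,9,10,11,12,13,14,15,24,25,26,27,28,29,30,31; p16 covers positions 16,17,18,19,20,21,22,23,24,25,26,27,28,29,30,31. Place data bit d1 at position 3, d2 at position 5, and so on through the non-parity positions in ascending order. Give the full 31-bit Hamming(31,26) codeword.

0001110110001111001001001011011

Place data bits at non-power-of-two positions: b3=0, b5=1, b6=1, b7=0, b9=1, b10=0, b11=0, b12=0, b13=1, b14=1, b15=1, b17=0, b18=0, b19=1, b20=0, b21=0, b22=1, b23=0, b24=0, b25=1, b26=0, b27=1, b28=1, b29=0, b30=1, b31=1.
p1 = XOR of data positions {3,5,7,9,11,13,15,17,19,21,23,25,27,29,31} = 0⊕1⊕0⊕1⊕0⊕1⊕1⊕0⊕1⊕0⊕0⊕1⊕1⊕0⊕1 = 0
p2 = XOR of data positions {3,6,7,10,11,14,15,18,19,22,23,26,27,30,31} = 0⊕1⊕0⊕0⊕0⊕1⊕1⊕0⊕1⊕1⊕0⊕0⊕1⊕1⊕1 = 0
p4 = XOR of data positions {5,6,7,12,13,14,15,20,21,22,23,28,29,30,31} = 1⊕1⊕0⊕0⊕1⊕1⊕1⊕0⊕0⊕1⊕0⊕1⊕0⊕1⊕1 = 1
p8 = XOR of data positions {9,10,11,12,13,14,15,24,25,26,27,28,29,30,31} = 1⊕0⊕0⊕0⊕1⊕1⊕1⊕0⊕1⊕0⊕1⊕1⊕0⊕1⊕1 = 1
p16 = XOR of data positions {17,18,19,20,21,22,23,24,25,26,27,28,29,30,31} = 0⊕0⊕1⊕0⊕0⊕1⊕0⊕0⊕1⊕0⊕1⊕1⊕0⊕1⊕1 = 1
Codeword b1..b31 = 0001110110001111001001001011011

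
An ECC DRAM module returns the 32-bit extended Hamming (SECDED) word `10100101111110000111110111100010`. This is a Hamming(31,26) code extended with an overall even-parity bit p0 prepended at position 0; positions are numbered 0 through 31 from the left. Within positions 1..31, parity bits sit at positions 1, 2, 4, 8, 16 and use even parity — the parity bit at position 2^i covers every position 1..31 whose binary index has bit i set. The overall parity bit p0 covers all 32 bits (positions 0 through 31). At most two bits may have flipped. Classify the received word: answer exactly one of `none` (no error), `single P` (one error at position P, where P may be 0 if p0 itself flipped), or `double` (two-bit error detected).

s1: b1⊕b3⊕b5⊕b7⊕b9⊕b11⊕b13⊕b15⊕b17⊕b19⊕b21⊕b23⊕b25⊕b27⊕b29⊕b31 = 0⊕0⊕1⊕1⊕1⊕1⊕0⊕0⊕1⊕1⊕1⊕1⊕1⊕0⊕0⊕0 = 1
s2: b2⊕b3⊕b6⊕b7⊕b10⊕b11⊕b14⊕b15⊕b18⊕b19⊕b22⊕b23⊕b26⊕b27⊕b30⊕b31 = 1⊕0⊕0⊕1⊕1⊕1⊕0⊕0⊕1⊕1⊕0⊕1⊕1⊕0⊕1⊕0 = 1
s4: b4⊕b5⊕b6⊕b7⊕b12⊕b13⊕b14⊕b15⊕b20⊕b21⊕b22⊕b23⊕b28⊕b29⊕b30⊕b31 = 0⊕1⊕0⊕1⊕1⊕0⊕0⊕0⊕1⊕1⊕0⊕1⊕0⊕0⊕1⊕0 = 1
s8: b8⊕b9⊕b10⊕b11⊕b12⊕b13⊕b14⊕b15⊕b24⊕b25⊕b26⊕b27⊕b28⊕b29⊕b30⊕b31 = 1⊕1⊕1⊕1⊕1⊕0⊕0⊕0⊕1⊕1⊕1⊕0⊕0⊕0⊕1⊕0 = 1
s16: b16⊕b17⊕b18⊕b19⊕b20⊕b21⊕b22⊕b23⊕b24⊕b25⊕b26⊕b27⊕b28⊕b29⊕b30⊕b31 = 0⊕1⊕1⊕1⊕1⊕1⊕0⊕1⊕1⊕1⊕1⊕0⊕0⊕0⊕1⊕0 = 0
Syndrome (s16...s1) = 01111 → position 15.
Overall parity (XOR of all 32 bits, including p0): 1⊕0⊕1⊕0⊕0⊕1⊕0⊕1⊕1⊕1⊕1⊕1⊕1⊕0⊕0⊕0⊕0⊕1⊕1⊕1⊕1⊕1⊕0⊕1⊕1⊕1⊕1⊕0⊕0⊕0⊕1⊕0 = 1
Overall=1, syndrome position=15 → single-bit error at position 15.

single 15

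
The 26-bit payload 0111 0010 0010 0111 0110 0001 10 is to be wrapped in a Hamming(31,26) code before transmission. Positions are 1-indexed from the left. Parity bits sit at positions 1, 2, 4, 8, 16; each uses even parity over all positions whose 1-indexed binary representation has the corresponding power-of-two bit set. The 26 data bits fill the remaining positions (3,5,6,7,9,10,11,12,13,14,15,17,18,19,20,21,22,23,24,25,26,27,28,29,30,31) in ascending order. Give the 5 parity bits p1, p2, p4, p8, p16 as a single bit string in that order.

Place data bits at non-power-of-two positions: b3=0, b5=1, b6=1, b7=1, b9=0, b10=0, b11=1, b12=0, b13=0, b14=0, b15=1, b17=0, b18=0, b19=1, b20=1, b21=1, b22=0, b23=1, b24=1, b25=0, b26=0, b27=0, b28=0, b29=1, b30=1, b31=0.
p1 = XOR of data positions {3,5,7,9,11,13,15,17,19,21,23,25,27,29,31} = 0⊕1⊕1⊕0⊕1⊕0⊕1⊕0⊕1⊕1⊕1⊕0⊕0⊕1⊕0 = 0
p2 = XOR of data positions {3,6,7,10,11,14,15,18,19,22,23,26,27,30,31} = 0⊕1⊕1⊕0⊕1⊕0⊕1⊕0⊕1⊕0⊕1⊕0⊕0⊕1⊕0 = 1
p4 = XOR of data positions {5,6,7,12,13,14,15,20,21,22,23,28,29,30,31} = 1⊕1⊕1⊕0⊕0⊕0⊕1⊕1⊕1⊕0⊕1⊕0⊕1⊕1⊕0 = 1
p8 = XOR of data positions {9,10,11,12,13,14,15,24,25,26,27,28,29,30,31} = 0⊕0⊕1⊕0⊕0⊕0⊕1⊕1⊕0⊕0⊕0⊕0⊕1⊕1⊕0 = 1
p16 = XOR of data positions {17,18,19,20,21,22,23,24,25,26,27,28,29,30,31} = 0⊕0⊕1⊕1⊕1⊕0⊕1⊕1⊕0⊕0⊕0⊕0⊕1⊕1⊕0 = 1
Parity bits p1,p2,p4,p8,p16 = 01111

01111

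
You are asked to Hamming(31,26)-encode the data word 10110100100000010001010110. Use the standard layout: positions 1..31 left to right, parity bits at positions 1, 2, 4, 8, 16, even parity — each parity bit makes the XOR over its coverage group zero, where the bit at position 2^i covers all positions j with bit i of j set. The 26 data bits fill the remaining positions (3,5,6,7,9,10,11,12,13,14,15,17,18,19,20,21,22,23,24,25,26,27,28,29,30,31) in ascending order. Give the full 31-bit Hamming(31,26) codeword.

1010011001001001000010001010110

Place data bits at non-power-of-two positions: b3=1, b5=0, b6=1, b7=1, b9=0, b10=1, b11=0, b12=0, b13=1, b14=0, b15=0, b17=0, b18=0, b19=0, b20=0, b21=1, b22=0, b23=0, b24=0, b25=1, b26=0, b27=1, b28=0, b29=1, b30=1, b31=0.
p1 = XOR of data positions {3,5,7,9,11,13,15,17,19,21,23,25,27,29,31} = 1⊕0⊕1⊕0⊕0⊕1⊕0⊕0⊕0⊕1⊕0⊕1⊕1⊕1⊕0 = 1
p2 = XOR of data positions {3,6,7,10,11,14,15,18,19,22,23,26,27,30,31} = 1⊕1⊕1⊕1⊕0⊕0⊕0⊕0⊕0⊕0⊕0⊕0⊕1⊕1⊕0 = 0
p4 = XOR of data positions {5,6,7,12,13,14,15,20,21,22,23,28,29,30,31} = 0⊕1⊕1⊕0⊕1⊕0⊕0⊕0⊕1⊕0⊕0⊕0⊕1⊕1⊕0 = 0
p8 = XOR of data positions {9,10,11,12,13,14,15,24,25,26,27,28,29,30,31} = 0⊕1⊕0⊕0⊕1⊕0⊕0⊕0⊕1⊕0⊕1⊕0⊕1⊕1⊕0 = 0
p16 = XOR of data positions {17,18,19,20,21,22,23,24,25,26,27,28,29,30,31} = 0⊕0⊕0⊕0⊕1⊕0⊕0⊕0⊕1⊕0⊕1⊕0⊕1⊕1⊕0 = 1
Codeword b1..b31 = 1010011001001001000010001010110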